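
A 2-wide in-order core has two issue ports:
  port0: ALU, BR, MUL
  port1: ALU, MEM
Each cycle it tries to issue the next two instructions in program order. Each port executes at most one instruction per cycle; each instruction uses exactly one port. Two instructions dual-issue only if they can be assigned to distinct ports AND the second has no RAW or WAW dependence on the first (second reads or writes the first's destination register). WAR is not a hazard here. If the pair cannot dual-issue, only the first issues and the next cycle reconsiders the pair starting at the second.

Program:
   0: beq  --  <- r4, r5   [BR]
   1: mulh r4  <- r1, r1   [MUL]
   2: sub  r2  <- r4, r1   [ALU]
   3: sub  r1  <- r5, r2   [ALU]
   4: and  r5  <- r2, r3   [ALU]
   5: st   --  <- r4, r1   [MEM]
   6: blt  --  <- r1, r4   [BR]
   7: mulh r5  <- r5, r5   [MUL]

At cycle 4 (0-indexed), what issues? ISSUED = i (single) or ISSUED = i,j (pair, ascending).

t=0 i0:beq.BR ; no-port BR/MUL
t=1 i1:mulh.MUL ; RAW r4
t=2 i2:sub.ALU ; RAW r2
t=3 i3/i4:sub.ALU;and.ALU ; 2-wide
t=4 i5/i6:st.MEM;blt.BR ; 2-wide
t=5 i7:mulh.MUL ; tail

ISSUED = 5,6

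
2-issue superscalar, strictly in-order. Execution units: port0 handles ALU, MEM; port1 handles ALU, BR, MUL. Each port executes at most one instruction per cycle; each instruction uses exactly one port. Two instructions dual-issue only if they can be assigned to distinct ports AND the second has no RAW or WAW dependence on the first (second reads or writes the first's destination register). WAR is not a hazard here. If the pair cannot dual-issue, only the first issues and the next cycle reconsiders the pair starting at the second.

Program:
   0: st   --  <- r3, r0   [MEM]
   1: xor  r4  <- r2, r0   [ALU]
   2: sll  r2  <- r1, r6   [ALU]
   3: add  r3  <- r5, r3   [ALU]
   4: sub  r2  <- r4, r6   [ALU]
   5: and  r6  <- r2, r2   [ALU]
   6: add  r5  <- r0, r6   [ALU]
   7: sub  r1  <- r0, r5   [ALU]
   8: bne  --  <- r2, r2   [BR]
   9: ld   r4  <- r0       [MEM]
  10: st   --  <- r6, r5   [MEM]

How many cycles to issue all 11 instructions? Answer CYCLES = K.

CYCLES = 8

t=0 i0/i1:st.MEM;xor.ALU ; dual
t=1 i2/i3:sll.ALU;add.ALU ; dual
t=2 i4:sub.ALU ; RAW r2
t=3 i5:and.ALU ; RAW r6
t=4 i6:add.ALU ; RAW r5
t=5 i7/i8:sub.ALU;bne.BR ; dual
t=6 i9:ld.MEM ; no-port MEM/MEM
t=7 i10:st.MEM ; tail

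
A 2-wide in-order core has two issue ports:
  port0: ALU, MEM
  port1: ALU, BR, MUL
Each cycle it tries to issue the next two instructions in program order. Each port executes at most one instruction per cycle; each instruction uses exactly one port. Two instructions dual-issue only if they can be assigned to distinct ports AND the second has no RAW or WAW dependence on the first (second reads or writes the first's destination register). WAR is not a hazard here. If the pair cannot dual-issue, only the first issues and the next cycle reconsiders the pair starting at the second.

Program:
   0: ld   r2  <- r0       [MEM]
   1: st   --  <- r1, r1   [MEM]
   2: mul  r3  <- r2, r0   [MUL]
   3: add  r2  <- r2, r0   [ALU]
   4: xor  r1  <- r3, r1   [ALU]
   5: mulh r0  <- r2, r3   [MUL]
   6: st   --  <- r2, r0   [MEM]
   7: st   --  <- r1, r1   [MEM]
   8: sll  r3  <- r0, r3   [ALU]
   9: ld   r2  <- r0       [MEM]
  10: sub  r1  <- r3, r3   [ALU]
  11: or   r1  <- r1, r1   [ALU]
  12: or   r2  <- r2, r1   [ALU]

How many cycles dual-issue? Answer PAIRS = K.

PAIRS = 4

#0 head=0: ld.MEM i0 no-port MEM/MEM
#1 head=1: st.MEM/mul.MUL i1&i2 pair
#2 head=3: add.ALU/xor.ALU i3&i4 pair
#3 head=5: mulh.MUL i5 RAW r0
#4 head=6: st.MEM i6 no-port MEM/MEM
#5 head=7: st.MEM/sll.ALU i7&i8 pair
#6 head=9: ld.MEM/sub.ALU i9&i10 pair
#7 head=11: or.ALU i11 RAW r1
#8 head=12: or.ALU i12 tail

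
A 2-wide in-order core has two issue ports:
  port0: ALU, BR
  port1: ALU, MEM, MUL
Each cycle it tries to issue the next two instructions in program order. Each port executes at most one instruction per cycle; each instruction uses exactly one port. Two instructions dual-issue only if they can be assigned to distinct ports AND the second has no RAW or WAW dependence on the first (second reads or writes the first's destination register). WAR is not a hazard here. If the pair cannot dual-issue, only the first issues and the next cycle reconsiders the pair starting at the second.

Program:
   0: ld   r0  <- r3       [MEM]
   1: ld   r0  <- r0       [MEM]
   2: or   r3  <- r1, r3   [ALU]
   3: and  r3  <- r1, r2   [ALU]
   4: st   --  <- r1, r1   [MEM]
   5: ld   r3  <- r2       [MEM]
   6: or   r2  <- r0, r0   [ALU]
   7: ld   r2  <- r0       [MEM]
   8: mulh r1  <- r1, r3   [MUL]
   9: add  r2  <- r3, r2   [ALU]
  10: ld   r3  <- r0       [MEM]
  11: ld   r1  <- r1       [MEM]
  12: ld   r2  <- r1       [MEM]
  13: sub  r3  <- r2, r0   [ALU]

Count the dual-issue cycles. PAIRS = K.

  cy0 -> i0 (ld) no-port MEM/MEM
  cy1 -> i1,i2 (ld/or) dual
  cy2 -> i3,i4 (and/st) dual
  cy3 -> i5,i6 (ld/or) dual
  cy4 -> i7 (ld) no-port MEM/MUL
  cy5 -> i8,i9 (mulh/add) dual
  cy6 -> i10 (ld) no-port MEM/MEM
  cy7 -> i11 (ld) no-port MEM/MEM
  cy8 -> i12 (ld) RAW r2
  cy9 -> i13 (sub) tail

PAIRS = 4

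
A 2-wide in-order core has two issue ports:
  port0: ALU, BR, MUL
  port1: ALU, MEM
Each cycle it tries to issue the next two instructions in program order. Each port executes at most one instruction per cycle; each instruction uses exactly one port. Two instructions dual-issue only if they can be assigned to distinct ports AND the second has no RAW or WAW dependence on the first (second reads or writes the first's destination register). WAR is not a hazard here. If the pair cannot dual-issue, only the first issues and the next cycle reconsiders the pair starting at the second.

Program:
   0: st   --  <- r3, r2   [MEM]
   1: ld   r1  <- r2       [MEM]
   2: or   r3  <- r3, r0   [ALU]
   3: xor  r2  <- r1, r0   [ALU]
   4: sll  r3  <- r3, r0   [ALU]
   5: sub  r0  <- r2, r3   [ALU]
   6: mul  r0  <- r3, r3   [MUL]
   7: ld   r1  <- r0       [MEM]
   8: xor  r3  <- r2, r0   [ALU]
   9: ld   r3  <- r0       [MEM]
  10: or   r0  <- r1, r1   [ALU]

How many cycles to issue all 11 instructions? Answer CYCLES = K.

CYCLES = 7

[0] i0  st.MEM  -- no-port MEM/MEM
[1] i1+i2  ld.MEM+or.ALU  -- 2-wide
[2] i3+i4  xor.ALU+sll.ALU  -- 2-wide
[3] i5  sub.ALU  -- WAW r0
[4] i6  mul.MUL  -- RAW r0
[5] i7+i8  ld.MEM+xor.ALU  -- 2-wide
[6] i9+i10  ld.MEM+or.ALU  -- 2-wide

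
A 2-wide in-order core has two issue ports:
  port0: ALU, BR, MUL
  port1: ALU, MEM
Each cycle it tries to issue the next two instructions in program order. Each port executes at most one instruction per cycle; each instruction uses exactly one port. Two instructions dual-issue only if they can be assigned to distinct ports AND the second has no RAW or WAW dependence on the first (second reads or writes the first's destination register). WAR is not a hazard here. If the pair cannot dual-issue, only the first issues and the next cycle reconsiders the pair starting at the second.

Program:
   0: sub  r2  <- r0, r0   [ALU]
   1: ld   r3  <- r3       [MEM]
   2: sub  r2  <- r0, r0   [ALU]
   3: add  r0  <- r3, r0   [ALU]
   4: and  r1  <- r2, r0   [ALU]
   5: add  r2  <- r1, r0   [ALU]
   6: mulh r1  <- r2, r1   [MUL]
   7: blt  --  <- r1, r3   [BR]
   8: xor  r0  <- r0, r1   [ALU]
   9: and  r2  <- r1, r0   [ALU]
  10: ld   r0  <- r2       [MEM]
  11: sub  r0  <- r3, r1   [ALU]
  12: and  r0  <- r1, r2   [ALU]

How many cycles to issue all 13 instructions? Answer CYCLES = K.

CYCLES = 10

c0: i0,i1 sub ld  2-wide
c1: i2,i3 sub add  2-wide
c2: i4 and  RAW r1
c3: i5 add  RAW r2
c4: i6 mulh  no-port MUL/BR
c5: i7,i8 blt xor  2-wide
c6: i9 and  RAW r2
c7: i10 ld  WAW r0
c8: i11 sub  WAW r0
c9: i12 and  tail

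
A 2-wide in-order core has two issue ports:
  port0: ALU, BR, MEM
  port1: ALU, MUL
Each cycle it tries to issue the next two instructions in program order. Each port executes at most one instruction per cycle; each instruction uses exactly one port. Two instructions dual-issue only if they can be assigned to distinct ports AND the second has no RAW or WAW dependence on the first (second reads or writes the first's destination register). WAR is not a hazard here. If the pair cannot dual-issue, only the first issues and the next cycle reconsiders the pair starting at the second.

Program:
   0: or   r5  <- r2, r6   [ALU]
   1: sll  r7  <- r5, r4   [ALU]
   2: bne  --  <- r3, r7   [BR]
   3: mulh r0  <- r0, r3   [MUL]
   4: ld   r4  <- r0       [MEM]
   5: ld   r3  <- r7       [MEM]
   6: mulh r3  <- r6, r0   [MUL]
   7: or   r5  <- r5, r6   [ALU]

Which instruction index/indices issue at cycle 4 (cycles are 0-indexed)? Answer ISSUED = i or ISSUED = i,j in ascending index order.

t=0 i0:or.ALU ; RAW r5
t=1 i1:sll.ALU ; RAW r7
t=2 i2/i3:bne.BR+mulh.MUL ; dual
t=3 i4:ld.MEM ; no-port MEM/MEM
t=4 i5:ld.MEM ; WAW r3
t=5 i6/i7:mulh.MUL+or.ALU ; dual

ISSUED = 5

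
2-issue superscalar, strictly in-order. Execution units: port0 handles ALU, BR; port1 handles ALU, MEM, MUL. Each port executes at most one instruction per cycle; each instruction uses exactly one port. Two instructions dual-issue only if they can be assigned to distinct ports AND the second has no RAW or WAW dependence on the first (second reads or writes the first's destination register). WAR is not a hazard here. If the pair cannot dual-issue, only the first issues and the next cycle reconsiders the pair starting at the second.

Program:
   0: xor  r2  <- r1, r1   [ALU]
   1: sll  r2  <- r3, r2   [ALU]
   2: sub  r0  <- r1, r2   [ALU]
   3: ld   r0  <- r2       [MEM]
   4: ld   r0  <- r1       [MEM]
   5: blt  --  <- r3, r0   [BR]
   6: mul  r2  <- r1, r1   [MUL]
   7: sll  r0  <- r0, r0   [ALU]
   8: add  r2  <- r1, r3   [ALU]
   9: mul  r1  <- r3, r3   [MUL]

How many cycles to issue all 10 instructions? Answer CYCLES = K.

CYCLES = 8

  cy0 -> i0 (xor) RAW+WAW r2
  cy1 -> i1 (sll) RAW r2
  cy2 -> i2 (sub) WAW r0
  cy3 -> i3 (ld) no-port MEM/MEM
  cy4 -> i4 (ld) RAW r0
  cy5 -> i5+i6 (blt+mul) pair
  cy6 -> i7+i8 (sll+add) pair
  cy7 -> i9 (mul) tail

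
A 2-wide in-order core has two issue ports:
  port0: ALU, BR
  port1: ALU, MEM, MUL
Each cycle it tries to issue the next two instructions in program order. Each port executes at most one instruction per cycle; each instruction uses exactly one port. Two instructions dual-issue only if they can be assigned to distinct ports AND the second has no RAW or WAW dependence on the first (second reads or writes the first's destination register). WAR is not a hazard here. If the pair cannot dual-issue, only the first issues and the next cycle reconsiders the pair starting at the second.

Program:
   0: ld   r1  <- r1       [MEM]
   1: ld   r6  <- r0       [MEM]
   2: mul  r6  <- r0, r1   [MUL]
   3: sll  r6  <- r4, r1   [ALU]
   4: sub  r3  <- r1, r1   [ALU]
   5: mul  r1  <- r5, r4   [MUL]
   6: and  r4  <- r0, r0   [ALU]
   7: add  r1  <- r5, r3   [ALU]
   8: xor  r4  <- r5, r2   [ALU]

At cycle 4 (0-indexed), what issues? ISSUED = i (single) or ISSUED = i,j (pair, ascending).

t=0 i0:ld ; no-port MEM/MEM
t=1 i1:ld ; no-port MEM/MUL
t=2 i2:mul ; WAW r6
t=3 i3/i4:sll sub ; 2-wide
t=4 i5/i6:mul and ; 2-wide
t=5 i7/i8:add xor ; 2-wide

ISSUED = 5,6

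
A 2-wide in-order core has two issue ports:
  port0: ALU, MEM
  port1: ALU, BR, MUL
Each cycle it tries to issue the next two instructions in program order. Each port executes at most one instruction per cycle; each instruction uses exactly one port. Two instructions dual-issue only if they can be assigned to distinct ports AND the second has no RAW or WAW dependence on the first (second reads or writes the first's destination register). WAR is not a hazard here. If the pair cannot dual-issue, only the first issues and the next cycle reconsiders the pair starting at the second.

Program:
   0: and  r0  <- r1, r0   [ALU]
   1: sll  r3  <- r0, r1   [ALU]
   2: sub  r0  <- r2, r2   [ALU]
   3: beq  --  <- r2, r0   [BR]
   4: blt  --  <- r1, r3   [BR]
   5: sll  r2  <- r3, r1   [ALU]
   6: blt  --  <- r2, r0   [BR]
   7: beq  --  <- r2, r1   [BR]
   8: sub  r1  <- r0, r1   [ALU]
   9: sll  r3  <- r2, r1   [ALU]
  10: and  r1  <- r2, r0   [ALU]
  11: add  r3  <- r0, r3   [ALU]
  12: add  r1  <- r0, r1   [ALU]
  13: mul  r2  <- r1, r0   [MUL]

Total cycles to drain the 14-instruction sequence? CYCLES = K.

  cy0 -> i0 (and.ALU) RAW r0
  cy1 -> i1&i2 (sll.ALU sub.ALU) dual
  cy2 -> i3 (beq.BR) no-port BR/BR
  cy3 -> i4&i5 (blt.BR sll.ALU) dual
  cy4 -> i6 (blt.BR) no-port BR/BR
  cy5 -> i7&i8 (beq.BR sub.ALU) dual
  cy6 -> i9&i10 (sll.ALU and.ALU) dual
  cy7 -> i11&i12 (add.ALU add.ALU) dual
  cy8 -> i13 (mul.MUL) tail

CYCLES = 9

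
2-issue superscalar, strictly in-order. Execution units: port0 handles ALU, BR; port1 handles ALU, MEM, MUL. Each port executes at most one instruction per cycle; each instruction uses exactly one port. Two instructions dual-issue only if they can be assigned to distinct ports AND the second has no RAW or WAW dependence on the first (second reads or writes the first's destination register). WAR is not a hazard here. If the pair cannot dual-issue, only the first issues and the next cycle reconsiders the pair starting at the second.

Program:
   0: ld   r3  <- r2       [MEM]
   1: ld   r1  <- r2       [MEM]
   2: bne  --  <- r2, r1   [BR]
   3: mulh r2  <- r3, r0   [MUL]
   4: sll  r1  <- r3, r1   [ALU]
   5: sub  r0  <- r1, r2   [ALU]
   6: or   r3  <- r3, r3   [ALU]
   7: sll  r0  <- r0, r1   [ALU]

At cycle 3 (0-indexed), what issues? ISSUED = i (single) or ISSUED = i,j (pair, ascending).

  cy0 -> i0 (ld.MEM) no-port MEM/MEM
  cy1 -> i1 (ld.MEM) RAW r1
  cy2 -> i2/i3 (bne.BR/mulh.MUL) dual
  cy3 -> i4 (sll.ALU) RAW r1
  cy4 -> i5/i6 (sub.ALU/or.ALU) dual
  cy5 -> i7 (sll.ALU) tail

ISSUED = 4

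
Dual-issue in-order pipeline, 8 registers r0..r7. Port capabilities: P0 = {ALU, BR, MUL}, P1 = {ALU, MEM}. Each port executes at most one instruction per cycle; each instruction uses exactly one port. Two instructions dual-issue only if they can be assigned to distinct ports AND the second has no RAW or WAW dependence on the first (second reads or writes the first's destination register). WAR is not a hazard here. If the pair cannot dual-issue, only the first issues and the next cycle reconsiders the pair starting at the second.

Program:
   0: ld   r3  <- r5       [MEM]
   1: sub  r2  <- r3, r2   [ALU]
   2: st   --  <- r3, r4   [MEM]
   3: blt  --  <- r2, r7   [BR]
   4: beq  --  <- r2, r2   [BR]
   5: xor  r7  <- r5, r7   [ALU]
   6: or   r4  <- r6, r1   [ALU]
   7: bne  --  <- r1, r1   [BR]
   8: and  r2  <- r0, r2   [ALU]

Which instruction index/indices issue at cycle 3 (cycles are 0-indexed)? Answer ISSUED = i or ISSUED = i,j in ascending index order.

t=0 i0:ld.MEM ; RAW r3
t=1 i1&i2:sub.ALU/st.MEM ; pair
t=2 i3:blt.BR ; no-port BR/BR
t=3 i4&i5:beq.BR/xor.ALU ; pair
t=4 i6&i7:or.ALU/bne.BR ; pair
t=5 i8:and.ALU ; tail

ISSUED = 4,5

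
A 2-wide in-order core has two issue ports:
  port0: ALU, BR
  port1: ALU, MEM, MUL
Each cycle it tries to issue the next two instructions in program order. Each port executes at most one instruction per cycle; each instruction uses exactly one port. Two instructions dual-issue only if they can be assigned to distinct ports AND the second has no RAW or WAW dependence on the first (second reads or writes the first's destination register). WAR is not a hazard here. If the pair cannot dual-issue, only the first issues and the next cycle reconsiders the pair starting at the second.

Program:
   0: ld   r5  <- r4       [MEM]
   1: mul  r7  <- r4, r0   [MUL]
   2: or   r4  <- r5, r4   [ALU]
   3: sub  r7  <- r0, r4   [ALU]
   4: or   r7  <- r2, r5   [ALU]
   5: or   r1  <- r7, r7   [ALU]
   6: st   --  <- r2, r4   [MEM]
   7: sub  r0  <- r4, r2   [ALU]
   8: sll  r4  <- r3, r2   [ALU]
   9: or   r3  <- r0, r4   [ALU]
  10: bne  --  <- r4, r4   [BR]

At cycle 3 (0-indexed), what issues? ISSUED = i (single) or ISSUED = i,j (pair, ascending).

ISSUED = 4

[0] i0  ld.MEM  -- no-port MEM/MUL
[1] i1/i2  mul.MUL;or.ALU  -- 2-wide
[2] i3  sub.ALU  -- WAW r7
[3] i4  or.ALU  -- RAW r7
[4] i5/i6  or.ALU;st.MEM  -- 2-wide
[5] i7/i8  sub.ALU;sll.ALU  -- 2-wide
[6] i9/i10  or.ALU;bne.BR  -- 2-wide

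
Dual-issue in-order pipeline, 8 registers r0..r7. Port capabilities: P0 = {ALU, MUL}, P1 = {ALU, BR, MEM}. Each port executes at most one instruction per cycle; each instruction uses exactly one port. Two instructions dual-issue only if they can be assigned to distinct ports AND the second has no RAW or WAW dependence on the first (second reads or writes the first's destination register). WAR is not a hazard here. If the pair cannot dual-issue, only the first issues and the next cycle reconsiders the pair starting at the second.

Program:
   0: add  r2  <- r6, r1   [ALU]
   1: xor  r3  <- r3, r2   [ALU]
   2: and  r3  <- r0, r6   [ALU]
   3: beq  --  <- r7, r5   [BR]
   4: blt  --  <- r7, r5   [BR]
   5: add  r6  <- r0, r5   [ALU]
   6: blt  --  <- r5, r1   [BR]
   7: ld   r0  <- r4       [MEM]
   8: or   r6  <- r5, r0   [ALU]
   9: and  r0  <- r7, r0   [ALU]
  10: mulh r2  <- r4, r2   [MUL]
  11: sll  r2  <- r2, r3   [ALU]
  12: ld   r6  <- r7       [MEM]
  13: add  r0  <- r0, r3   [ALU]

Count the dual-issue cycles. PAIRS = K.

c0: i0 add.ALU  RAW r2
c1: i1 xor.ALU  WAW r3
c2: i2&i3 and.ALU+beq.BR  2-wide
c3: i4&i5 blt.BR+add.ALU  2-wide
c4: i6 blt.BR  no-port BR/MEM
c5: i7 ld.MEM  RAW r0
c6: i8&i9 or.ALU+and.ALU  2-wide
c7: i10 mulh.MUL  RAW+WAW r2
c8: i11&i12 sll.ALU+ld.MEM  2-wide
c9: i13 add.ALU  tail

PAIRS = 4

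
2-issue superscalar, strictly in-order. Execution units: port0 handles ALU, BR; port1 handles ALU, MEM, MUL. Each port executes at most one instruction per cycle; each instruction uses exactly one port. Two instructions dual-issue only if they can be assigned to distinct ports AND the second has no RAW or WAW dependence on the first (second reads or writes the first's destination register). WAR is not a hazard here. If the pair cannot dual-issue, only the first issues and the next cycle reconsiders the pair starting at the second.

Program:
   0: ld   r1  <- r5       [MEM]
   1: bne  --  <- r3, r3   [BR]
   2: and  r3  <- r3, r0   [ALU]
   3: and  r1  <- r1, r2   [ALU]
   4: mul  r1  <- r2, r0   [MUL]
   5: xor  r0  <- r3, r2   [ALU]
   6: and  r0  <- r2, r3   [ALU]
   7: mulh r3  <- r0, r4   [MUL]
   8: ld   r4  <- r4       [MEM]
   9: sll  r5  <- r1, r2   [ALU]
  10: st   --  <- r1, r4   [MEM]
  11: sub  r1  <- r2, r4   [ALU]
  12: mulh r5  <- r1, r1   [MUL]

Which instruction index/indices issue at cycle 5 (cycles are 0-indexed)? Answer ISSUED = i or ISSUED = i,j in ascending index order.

[0] i0+i1  ld+bne  -- pair
[1] i2+i3  and+and  -- pair
[2] i4+i5  mul+xor  -- pair
[3] i6  and  -- RAW r0
[4] i7  mulh  -- no-port MUL/MEM
[5] i8+i9  ld+sll  -- pair
[6] i10+i11  st+sub  -- pair
[7] i12  mulh  -- tail

ISSUED = 8,9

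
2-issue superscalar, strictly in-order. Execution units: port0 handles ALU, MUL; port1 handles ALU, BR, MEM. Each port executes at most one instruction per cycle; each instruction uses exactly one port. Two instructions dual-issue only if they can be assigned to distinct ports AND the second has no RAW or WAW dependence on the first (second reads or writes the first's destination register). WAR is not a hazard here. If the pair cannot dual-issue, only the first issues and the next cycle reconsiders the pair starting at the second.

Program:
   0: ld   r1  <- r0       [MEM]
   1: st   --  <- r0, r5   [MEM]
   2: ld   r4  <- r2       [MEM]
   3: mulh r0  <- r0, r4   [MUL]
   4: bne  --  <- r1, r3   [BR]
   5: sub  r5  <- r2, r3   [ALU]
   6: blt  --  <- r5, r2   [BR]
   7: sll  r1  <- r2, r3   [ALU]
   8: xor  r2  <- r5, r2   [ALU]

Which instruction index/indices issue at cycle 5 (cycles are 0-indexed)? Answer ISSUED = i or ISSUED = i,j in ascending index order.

  cy0 -> i0 (ld) no-port MEM/MEM
  cy1 -> i1 (st) no-port MEM/MEM
  cy2 -> i2 (ld) RAW r4
  cy3 -> i3+i4 (mulh bne) pair
  cy4 -> i5 (sub) RAW r5
  cy5 -> i6+i7 (blt sll) pair
  cy6 -> i8 (xor) tail

ISSUED = 6,7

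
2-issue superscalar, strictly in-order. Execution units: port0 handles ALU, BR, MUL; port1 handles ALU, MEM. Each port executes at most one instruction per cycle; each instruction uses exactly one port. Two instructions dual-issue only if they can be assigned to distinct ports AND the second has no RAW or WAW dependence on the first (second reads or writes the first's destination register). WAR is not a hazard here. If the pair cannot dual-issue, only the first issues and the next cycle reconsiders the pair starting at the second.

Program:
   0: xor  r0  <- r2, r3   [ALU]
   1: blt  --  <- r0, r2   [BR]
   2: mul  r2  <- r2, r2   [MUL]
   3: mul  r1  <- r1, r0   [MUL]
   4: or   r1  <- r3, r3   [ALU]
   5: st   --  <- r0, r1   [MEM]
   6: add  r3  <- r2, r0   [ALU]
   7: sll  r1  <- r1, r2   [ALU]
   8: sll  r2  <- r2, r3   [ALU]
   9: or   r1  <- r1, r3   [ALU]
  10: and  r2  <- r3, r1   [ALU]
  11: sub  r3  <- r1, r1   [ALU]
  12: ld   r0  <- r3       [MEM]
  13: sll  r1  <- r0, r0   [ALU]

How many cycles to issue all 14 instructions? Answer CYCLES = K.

t=0 i0:xor.ALU ; RAW r0
t=1 i1:blt.BR ; no-port BR/MUL
t=2 i2:mul.MUL ; no-port MUL/MUL
t=3 i3:mul.MUL ; WAW r1
t=4 i4:or.ALU ; RAW r1
t=5 i5+i6:st.MEM+add.ALU ; pair
t=6 i7+i8:sll.ALU+sll.ALU ; pair
t=7 i9:or.ALU ; RAW r1
t=8 i10+i11:and.ALU+sub.ALU ; pair
t=9 i12:ld.MEM ; RAW r0
t=10 i13:sll.ALU ; tail

CYCLES = 11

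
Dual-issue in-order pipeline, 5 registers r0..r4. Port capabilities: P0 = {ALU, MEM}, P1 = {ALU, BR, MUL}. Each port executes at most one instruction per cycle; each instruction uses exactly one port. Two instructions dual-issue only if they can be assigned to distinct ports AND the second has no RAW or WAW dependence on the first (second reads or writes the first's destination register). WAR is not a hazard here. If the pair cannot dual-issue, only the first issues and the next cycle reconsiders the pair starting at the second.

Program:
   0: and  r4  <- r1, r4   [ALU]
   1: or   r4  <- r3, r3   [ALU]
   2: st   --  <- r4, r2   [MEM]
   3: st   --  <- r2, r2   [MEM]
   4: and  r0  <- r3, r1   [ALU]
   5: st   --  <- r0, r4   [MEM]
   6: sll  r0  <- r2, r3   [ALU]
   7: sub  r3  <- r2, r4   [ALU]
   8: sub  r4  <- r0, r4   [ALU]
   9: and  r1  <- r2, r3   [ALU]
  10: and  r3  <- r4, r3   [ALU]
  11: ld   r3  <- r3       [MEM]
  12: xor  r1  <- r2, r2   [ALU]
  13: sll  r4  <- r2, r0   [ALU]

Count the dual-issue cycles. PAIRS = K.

PAIRS = 5

t=0 i0:and ; WAW r4
t=1 i1:or ; RAW r4
t=2 i2:st ; no-port MEM/MEM
t=3 i3,i4:st/and ; pair
t=4 i5,i6:st/sll ; pair
t=5 i7,i8:sub/sub ; pair
t=6 i9,i10:and/and ; pair
t=7 i11,i12:ld/xor ; pair
t=8 i13:sll ; tail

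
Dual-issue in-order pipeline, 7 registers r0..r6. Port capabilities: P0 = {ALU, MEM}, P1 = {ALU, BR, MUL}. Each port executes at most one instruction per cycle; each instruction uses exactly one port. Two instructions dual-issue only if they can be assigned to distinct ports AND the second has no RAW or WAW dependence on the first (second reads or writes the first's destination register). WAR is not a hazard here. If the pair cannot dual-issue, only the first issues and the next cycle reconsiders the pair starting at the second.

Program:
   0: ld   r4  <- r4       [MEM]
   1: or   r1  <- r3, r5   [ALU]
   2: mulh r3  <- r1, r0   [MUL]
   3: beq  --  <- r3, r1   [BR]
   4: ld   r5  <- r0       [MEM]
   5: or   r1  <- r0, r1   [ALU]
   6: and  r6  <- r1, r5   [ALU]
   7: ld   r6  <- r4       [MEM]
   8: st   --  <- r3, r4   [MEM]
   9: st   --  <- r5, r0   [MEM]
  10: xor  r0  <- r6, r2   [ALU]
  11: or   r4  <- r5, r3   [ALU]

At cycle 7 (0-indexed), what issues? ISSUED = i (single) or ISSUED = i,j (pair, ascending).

ISSUED = 9,10

0. ld.MEM+or.ALU @i0+i1  | pair
1. mulh.MUL @i2  | no-port MUL/BR
2. beq.BR+ld.MEM @i3+i4  | pair
3. or.ALU @i5  | RAW r1
4. and.ALU @i6  | WAW r6
5. ld.MEM @i7  | no-port MEM/MEM
6. st.MEM @i8  | no-port MEM/MEM
7. st.MEM+xor.ALU @i9+i10  | pair
8. or.ALU @i11  | tail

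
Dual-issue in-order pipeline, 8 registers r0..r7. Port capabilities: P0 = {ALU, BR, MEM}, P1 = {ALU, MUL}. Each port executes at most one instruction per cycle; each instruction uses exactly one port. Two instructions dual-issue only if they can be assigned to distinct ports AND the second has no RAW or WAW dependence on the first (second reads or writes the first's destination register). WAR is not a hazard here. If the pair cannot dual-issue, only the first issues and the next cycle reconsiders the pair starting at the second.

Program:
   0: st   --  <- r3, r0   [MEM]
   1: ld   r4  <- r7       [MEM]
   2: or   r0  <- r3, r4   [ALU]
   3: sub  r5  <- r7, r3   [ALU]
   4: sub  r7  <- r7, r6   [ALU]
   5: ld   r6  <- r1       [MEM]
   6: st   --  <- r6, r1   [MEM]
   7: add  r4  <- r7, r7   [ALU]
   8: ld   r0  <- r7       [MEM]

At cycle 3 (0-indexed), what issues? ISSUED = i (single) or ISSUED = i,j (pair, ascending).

ISSUED = 4,5

t=0 i0:st ; no-port MEM/MEM
t=1 i1:ld ; RAW r4
t=2 i2/i3:or+sub ; 2-wide
t=3 i4/i5:sub+ld ; 2-wide
t=4 i6/i7:st+add ; 2-wide
t=5 i8:ld ; tail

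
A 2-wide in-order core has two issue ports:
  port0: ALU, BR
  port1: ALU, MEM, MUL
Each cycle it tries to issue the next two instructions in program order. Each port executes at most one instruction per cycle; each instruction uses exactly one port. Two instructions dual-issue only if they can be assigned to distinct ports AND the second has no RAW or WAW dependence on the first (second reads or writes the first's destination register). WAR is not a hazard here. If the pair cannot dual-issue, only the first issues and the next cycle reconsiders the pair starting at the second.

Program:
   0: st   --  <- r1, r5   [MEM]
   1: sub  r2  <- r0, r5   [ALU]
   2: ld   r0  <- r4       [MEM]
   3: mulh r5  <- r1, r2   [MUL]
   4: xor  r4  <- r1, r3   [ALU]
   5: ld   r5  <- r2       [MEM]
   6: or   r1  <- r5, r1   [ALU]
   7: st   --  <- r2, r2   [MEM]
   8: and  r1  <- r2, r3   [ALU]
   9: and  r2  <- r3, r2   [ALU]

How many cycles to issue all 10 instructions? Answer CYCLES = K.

t=0 i0,i1:st.MEM sub.ALU ; pair
t=1 i2:ld.MEM ; no-port MEM/MUL
t=2 i3,i4:mulh.MUL xor.ALU ; pair
t=3 i5:ld.MEM ; RAW r5
t=4 i6,i7:or.ALU st.MEM ; pair
t=5 i8,i9:and.ALU and.ALU ; pair

CYCLES = 6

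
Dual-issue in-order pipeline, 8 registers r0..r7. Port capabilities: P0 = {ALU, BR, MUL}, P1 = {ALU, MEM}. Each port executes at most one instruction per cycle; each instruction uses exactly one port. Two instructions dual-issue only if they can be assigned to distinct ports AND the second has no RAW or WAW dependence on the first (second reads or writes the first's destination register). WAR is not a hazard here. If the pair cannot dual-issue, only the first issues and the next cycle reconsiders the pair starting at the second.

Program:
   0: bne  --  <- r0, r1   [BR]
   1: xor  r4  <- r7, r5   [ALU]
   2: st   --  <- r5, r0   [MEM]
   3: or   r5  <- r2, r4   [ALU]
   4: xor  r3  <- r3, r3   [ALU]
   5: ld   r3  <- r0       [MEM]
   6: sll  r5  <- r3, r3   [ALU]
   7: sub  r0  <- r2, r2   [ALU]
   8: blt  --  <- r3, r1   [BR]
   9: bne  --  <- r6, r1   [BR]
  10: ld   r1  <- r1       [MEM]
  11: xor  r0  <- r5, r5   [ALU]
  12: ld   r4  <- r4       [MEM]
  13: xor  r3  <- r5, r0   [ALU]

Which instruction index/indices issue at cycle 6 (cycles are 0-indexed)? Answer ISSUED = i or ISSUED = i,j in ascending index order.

ISSUED = 9,10

t=0 i0+i1:bne xor ; pair
t=1 i2+i3:st or ; pair
t=2 i4:xor ; WAW r3
t=3 i5:ld ; RAW r3
t=4 i6+i7:sll sub ; pair
t=5 i8:blt ; no-port BR/BR
t=6 i9+i10:bne ld ; pair
t=7 i11+i12:xor ld ; pair
t=8 i13:xor ; tail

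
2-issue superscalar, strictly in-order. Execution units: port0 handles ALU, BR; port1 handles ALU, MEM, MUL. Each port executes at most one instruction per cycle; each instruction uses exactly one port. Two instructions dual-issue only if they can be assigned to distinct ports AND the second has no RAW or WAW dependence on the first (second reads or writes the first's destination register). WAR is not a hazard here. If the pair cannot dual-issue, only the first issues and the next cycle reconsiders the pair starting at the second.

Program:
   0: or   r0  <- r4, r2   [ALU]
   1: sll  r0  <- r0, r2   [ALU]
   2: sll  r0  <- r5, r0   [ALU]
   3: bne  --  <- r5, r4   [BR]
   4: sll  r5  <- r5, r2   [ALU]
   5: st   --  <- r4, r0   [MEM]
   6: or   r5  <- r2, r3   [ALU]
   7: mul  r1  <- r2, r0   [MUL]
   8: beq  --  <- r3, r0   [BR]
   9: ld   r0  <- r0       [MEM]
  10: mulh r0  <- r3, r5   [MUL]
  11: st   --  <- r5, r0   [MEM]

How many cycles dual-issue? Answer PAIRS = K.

t=0 i0:or ; RAW+WAW r0
t=1 i1:sll ; RAW+WAW r0
t=2 i2&i3:sll bne ; 2-wide
t=3 i4&i5:sll st ; 2-wide
t=4 i6&i7:or mul ; 2-wide
t=5 i8&i9:beq ld ; 2-wide
t=6 i10:mulh ; no-port MUL/MEM
t=7 i11:st ; tail

PAIRS = 4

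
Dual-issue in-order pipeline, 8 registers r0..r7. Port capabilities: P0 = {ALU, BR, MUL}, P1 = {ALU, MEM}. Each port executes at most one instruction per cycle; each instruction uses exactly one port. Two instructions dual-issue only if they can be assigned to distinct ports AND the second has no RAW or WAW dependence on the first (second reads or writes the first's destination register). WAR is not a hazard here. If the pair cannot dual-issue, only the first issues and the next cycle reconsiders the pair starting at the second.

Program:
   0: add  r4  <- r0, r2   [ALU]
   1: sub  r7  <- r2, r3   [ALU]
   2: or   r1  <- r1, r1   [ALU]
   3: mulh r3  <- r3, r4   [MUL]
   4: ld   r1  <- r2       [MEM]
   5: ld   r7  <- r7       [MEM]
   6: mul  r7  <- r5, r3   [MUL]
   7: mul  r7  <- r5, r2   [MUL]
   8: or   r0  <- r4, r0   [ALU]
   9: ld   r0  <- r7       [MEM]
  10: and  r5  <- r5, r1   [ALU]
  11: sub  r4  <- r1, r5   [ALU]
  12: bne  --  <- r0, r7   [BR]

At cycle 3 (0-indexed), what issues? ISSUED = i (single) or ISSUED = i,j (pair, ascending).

ISSUED = 5

  cy0 -> i0&i1 (add.ALU;sub.ALU) dual
  cy1 -> i2&i3 (or.ALU;mulh.MUL) dual
  cy2 -> i4 (ld.MEM) no-port MEM/MEM
  cy3 -> i5 (ld.MEM) WAW r7
  cy4 -> i6 (mul.MUL) no-port MUL/MUL
  cy5 -> i7&i8 (mul.MUL;or.ALU) dual
  cy6 -> i9&i10 (ld.MEM;and.ALU) dual
  cy7 -> i11&i12 (sub.ALU;bne.BR) dual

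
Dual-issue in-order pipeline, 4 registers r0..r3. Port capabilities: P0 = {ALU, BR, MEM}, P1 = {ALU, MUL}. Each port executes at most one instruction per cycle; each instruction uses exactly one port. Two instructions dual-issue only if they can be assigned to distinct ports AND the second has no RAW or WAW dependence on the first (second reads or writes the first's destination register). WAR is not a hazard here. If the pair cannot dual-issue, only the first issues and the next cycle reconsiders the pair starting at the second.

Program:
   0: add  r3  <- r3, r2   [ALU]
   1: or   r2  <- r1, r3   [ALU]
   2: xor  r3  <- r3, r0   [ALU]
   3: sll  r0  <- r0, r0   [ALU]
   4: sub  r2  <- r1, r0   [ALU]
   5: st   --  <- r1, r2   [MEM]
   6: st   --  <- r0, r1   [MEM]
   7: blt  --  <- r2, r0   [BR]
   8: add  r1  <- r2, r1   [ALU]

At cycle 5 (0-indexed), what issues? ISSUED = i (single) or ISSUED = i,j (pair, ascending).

#0 head=0: add i0 RAW r3
#1 head=1: or/xor i1&i2 2-wide
#2 head=3: sll i3 RAW r0
#3 head=4: sub i4 RAW r2
#4 head=5: st i5 no-port MEM/MEM
#5 head=6: st i6 no-port MEM/BR
#6 head=7: blt/add i7&i8 2-wide

ISSUED = 6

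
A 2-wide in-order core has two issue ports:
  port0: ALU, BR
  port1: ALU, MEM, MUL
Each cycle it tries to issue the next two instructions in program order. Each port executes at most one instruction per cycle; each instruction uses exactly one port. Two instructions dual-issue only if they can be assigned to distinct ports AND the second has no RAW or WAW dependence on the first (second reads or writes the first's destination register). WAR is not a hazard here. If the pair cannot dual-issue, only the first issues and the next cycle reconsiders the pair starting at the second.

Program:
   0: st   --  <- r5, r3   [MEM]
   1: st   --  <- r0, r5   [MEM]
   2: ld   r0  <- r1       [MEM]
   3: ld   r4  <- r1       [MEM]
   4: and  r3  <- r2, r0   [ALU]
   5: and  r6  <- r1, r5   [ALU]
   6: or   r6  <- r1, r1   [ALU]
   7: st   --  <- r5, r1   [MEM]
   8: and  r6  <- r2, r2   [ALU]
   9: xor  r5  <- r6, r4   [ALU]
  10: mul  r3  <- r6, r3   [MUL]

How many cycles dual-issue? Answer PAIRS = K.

c0: i0 st.MEM  no-port MEM/MEM
c1: i1 st.MEM  no-port MEM/MEM
c2: i2 ld.MEM  no-port MEM/MEM
c3: i3&i4 ld.MEM+and.ALU  dual
c4: i5 and.ALU  WAW r6
c5: i6&i7 or.ALU+st.MEM  dual
c6: i8 and.ALU  RAW r6
c7: i9&i10 xor.ALU+mul.MUL  dual

PAIRS = 3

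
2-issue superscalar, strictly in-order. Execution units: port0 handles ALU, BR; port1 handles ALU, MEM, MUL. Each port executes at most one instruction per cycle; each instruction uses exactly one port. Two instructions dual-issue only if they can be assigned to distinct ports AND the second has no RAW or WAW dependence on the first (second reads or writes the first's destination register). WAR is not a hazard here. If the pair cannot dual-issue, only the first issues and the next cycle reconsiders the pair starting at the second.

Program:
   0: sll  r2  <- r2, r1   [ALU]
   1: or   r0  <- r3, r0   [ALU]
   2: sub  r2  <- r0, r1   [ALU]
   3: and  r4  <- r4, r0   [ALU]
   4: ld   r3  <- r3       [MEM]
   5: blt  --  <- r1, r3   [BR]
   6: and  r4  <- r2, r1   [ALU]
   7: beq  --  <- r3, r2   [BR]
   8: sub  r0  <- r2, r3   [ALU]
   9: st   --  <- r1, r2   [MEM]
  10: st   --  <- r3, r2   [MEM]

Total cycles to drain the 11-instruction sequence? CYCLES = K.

  cy0 -> i0+i1 (sll.ALU or.ALU) dual
  cy1 -> i2+i3 (sub.ALU and.ALU) dual
  cy2 -> i4 (ld.MEM) RAW r3
  cy3 -> i5+i6 (blt.BR and.ALU) dual
  cy4 -> i7+i8 (beq.BR sub.ALU) dual
  cy5 -> i9 (st.MEM) no-port MEM/MEM
  cy6 -> i10 (st.MEM) tail

CYCLES = 7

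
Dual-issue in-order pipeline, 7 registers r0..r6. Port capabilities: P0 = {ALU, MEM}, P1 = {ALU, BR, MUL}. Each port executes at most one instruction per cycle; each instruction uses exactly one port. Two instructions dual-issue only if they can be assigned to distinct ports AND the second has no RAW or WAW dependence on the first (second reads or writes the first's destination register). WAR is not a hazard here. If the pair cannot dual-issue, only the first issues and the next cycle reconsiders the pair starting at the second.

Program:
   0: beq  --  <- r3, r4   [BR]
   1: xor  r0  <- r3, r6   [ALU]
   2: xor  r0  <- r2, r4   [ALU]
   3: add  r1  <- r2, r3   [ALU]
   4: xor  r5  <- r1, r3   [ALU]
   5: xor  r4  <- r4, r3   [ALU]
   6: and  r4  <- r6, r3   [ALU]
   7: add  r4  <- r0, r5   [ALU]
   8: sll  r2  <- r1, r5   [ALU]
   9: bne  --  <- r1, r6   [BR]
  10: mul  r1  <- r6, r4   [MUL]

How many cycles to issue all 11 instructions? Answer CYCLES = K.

CYCLES = 7

0. beq+xor @i0+i1  | 2-wide
1. xor+add @i2+i3  | 2-wide
2. xor+xor @i4+i5  | 2-wide
3. and @i6  | WAW r4
4. add+sll @i7+i8  | 2-wide
5. bne @i9  | no-port BR/MUL
6. mul @i10  | tail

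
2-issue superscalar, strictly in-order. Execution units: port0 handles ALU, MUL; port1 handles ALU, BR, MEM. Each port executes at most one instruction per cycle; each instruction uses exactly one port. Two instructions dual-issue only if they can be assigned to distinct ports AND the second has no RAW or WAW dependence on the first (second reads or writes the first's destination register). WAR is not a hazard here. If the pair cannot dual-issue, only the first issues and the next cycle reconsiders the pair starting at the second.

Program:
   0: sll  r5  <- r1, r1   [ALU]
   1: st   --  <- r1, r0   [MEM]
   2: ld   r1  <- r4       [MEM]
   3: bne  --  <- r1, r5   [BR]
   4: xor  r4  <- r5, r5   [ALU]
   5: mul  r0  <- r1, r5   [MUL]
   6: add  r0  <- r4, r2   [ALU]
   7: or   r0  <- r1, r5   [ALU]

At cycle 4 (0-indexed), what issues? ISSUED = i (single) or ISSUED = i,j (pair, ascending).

[0] i0,i1  sll;st  -- dual
[1] i2  ld  -- no-port MEM/BR
[2] i3,i4  bne;xor  -- dual
[3] i5  mul  -- WAW r0
[4] i6  add  -- WAW r0
[5] i7  or  -- tail

ISSUED = 6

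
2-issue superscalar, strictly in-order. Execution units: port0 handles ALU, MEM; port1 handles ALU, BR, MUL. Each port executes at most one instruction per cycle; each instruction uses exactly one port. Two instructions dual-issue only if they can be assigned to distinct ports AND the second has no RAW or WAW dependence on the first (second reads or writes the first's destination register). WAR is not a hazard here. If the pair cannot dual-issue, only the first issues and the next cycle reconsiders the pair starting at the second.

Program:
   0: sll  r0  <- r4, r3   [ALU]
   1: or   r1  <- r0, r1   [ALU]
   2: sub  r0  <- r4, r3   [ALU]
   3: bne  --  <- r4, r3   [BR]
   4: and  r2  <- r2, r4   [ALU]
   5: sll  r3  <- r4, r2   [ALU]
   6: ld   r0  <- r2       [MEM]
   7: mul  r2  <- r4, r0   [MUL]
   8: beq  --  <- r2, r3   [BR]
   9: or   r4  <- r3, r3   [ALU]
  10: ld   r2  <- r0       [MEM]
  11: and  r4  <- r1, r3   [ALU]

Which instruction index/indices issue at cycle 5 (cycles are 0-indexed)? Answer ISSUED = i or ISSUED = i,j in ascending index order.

ISSUED = 8,9

#0 head=0: sll.ALU i0 RAW r0
#1 head=1: or.ALU+sub.ALU i1/i2 2-wide
#2 head=3: bne.BR+and.ALU i3/i4 2-wide
#3 head=5: sll.ALU+ld.MEM i5/i6 2-wide
#4 head=7: mul.MUL i7 no-port MUL/BR
#5 head=8: beq.BR+or.ALU i8/i9 2-wide
#6 head=10: ld.MEM+and.ALU i10/i11 2-wide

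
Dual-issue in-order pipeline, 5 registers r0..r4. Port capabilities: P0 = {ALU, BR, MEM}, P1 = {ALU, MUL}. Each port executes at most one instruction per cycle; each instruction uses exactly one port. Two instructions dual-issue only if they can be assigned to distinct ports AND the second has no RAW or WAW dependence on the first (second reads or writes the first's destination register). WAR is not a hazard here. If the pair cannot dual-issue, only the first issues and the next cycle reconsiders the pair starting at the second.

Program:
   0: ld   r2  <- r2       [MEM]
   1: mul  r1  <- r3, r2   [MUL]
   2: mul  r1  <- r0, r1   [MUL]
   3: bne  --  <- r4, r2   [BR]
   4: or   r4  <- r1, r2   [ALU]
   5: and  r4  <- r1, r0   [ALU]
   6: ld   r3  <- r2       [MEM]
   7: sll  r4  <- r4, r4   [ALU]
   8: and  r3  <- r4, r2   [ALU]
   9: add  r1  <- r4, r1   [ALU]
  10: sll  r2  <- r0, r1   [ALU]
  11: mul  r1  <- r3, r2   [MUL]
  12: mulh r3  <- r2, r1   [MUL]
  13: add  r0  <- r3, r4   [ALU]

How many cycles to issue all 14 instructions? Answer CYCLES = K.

[0] i0  ld  -- RAW r2
[1] i1  mul  -- no-port MUL/MUL
[2] i2+i3  mul+bne  -- pair
[3] i4  or  -- WAW r4
[4] i5+i6  and+ld  -- pair
[5] i7  sll  -- RAW r4
[6] i8+i9  and+add  -- pair
[7] i10  sll  -- RAW r2
[8] i11  mul  -- no-port MUL/MUL
[9] i12  mulh  -- RAW r3
[10] i13  add  -- tail

CYCLES = 11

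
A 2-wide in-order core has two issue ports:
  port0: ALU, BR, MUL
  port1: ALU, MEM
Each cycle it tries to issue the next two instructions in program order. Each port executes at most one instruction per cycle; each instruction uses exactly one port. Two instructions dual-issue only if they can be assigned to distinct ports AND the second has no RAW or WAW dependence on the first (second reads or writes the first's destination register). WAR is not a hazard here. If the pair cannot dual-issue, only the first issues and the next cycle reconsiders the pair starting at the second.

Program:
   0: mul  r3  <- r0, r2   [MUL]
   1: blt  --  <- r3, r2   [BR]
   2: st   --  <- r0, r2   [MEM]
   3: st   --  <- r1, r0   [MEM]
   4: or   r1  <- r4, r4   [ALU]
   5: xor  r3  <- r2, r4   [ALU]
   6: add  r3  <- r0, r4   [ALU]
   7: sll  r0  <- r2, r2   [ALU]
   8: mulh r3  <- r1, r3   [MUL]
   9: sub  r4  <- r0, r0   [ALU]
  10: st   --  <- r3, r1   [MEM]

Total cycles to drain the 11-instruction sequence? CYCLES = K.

#0 head=0: mul.MUL i0 no-port MUL/BR
#1 head=1: blt.BR st.MEM i1,i2 pair
#2 head=3: st.MEM or.ALU i3,i4 pair
#3 head=5: xor.ALU i5 WAW r3
#4 head=6: add.ALU sll.ALU i6,i7 pair
#5 head=8: mulh.MUL sub.ALU i8,i9 pair
#6 head=10: st.MEM i10 tail

CYCLES = 7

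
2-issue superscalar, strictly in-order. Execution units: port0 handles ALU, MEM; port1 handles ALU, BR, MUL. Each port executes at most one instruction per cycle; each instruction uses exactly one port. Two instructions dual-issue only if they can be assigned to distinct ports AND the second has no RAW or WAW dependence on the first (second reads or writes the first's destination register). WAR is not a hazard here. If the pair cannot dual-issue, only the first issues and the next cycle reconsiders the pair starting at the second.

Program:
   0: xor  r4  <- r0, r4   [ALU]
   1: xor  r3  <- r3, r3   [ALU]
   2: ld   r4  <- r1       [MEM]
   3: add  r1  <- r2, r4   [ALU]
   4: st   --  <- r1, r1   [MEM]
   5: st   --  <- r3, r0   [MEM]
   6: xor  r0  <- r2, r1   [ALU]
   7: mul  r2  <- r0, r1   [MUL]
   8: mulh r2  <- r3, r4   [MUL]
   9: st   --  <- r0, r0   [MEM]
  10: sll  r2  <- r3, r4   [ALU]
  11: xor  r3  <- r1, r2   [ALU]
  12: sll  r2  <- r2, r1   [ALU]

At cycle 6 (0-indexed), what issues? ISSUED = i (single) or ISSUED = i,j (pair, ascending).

ISSUED = 8,9

  cy0 -> i0+i1 (xor+xor) dual
  cy1 -> i2 (ld) RAW r4
  cy2 -> i3 (add) RAW r1
  cy3 -> i4 (st) no-port MEM/MEM
  cy4 -> i5+i6 (st+xor) dual
  cy5 -> i7 (mul) no-port MUL/MUL
  cy6 -> i8+i9 (mulh+st) dual
  cy7 -> i10 (sll) RAW r2
  cy8 -> i11+i12 (xor+sll) dual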